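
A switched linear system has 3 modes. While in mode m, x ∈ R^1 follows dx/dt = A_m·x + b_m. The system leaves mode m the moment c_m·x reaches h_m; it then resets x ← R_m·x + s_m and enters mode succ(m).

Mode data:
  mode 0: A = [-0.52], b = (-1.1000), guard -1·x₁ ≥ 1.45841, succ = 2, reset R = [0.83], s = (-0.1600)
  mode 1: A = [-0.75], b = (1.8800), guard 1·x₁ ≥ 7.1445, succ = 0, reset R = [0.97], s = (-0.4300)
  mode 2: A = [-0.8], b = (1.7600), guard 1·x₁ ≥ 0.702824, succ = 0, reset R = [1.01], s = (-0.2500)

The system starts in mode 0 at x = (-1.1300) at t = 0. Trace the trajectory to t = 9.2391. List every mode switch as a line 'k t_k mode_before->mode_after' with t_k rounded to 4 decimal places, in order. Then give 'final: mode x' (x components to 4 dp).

1 0.7796 0->2
2 1.8660 2->0
3 4.4930 0->2
4 5.5794 2->0
5 8.2064 0->2
final: 2 0.6371

Mode 0: guard c·x = 1.4584 hit at Δt = 0.7796 (t = 0.7796), x⁻ = (-1.4584) → reset → x⁺ = (-1.3705), jump to mode 2
Mode 2: guard c·x = 0.7028 hit at Δt = 1.0864 (t = 1.8660), x⁻ = (0.7028) → reset → x⁺ = (0.4599), jump to mode 0
Mode 0: guard c·x = 1.4584 hit at Δt = 2.6270 (t = 4.4930), x⁻ = (-1.4584) → reset → x⁺ = (-1.3705), jump to mode 2
Mode 2: guard c·x = 0.7028 hit at Δt = 1.0864 (t = 5.5794), x⁻ = (0.7028) → reset → x⁺ = (0.4599), jump to mode 0
Mode 0: guard c·x = 1.4584 hit at Δt = 2.6270 (t = 8.2064), x⁻ = (-1.4584) → reset → x⁺ = (-1.3705), jump to mode 2
Mode 2: flow for 1.0327 to horizon, guard not reached → x = (0.6371)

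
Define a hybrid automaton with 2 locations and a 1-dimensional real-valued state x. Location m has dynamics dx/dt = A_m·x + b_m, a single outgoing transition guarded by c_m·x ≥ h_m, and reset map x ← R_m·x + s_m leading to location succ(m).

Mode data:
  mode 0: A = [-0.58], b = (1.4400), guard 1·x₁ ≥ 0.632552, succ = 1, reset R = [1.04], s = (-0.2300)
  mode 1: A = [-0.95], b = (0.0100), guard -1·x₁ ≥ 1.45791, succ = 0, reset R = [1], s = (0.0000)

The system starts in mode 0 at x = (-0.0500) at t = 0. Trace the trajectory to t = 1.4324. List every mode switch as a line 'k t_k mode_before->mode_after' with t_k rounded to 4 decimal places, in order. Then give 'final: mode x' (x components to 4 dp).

Mode 0: guard c·x = 0.6326 hit at Δt = 0.5414 (t = 0.5414), x⁻ = (0.6326) → reset → x⁺ = (0.4279), jump to mode 1
Mode 1: flow for 0.8910 to horizon, guard not reached → x = (0.1895)

1 0.5414 0->1
final: 1 0.1895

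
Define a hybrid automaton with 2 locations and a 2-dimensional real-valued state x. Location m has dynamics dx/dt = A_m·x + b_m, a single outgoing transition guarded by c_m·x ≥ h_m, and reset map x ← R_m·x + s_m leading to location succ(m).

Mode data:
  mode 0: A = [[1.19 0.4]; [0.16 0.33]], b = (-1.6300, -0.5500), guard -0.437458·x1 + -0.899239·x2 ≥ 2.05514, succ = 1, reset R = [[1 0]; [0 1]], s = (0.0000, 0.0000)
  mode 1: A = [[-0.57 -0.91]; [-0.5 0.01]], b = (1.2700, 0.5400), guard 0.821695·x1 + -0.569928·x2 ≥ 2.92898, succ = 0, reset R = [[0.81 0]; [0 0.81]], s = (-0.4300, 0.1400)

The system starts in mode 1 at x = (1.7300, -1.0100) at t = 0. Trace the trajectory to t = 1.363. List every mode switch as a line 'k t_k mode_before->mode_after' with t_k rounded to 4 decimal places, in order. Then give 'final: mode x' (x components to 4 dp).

1 0.7532 1->0
final: 0 1.5346 -1.4379

Mode 1: guard c·x = 2.9290 hit at Δt = 0.7532 (t = 0.7532), x⁻ = (2.5759, -1.4254) → reset → x⁺ = (1.6565, -1.0146), jump to mode 0
Mode 0: flow for 0.6098 to horizon, guard not reached → x = (1.5346, -1.4379)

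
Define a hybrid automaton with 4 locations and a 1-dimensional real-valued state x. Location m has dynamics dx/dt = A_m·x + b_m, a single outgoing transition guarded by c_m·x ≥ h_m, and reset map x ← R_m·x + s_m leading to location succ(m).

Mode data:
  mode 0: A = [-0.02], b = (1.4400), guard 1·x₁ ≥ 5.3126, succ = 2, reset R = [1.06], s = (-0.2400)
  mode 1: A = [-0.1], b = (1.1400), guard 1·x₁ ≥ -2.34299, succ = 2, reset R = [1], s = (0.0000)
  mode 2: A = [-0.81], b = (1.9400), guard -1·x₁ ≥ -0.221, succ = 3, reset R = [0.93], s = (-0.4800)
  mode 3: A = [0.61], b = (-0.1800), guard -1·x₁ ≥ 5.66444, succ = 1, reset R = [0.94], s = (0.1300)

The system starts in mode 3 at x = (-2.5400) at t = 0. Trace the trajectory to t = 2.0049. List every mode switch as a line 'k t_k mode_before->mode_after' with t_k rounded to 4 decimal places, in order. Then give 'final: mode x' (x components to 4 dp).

1 1.2179 3->1
final: 1 -3.9387

Mode 3: guard c·x = 5.6644 hit at Δt = 1.2179 (t = 1.2179), x⁻ = (-5.6644) → reset → x⁺ = (-5.1946), jump to mode 1
Mode 1: flow for 0.7870 to horizon, guard not reached → x = (-3.9387)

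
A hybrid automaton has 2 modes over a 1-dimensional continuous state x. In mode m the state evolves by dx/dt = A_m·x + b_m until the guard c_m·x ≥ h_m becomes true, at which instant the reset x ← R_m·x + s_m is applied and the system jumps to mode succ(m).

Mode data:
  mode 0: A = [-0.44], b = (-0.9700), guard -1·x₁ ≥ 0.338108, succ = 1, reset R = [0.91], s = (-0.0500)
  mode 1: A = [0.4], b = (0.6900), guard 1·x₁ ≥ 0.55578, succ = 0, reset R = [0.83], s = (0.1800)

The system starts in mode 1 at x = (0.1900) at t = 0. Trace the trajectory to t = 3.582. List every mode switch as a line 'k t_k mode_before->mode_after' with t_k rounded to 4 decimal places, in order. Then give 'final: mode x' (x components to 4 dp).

Mode 1: guard c·x = 0.5558 hit at Δt = 0.4370 (t = 0.4370), x⁻ = (0.5558) → reset → x⁺ = (0.6413), jump to mode 0
Mode 0: guard c·x = 0.3381 hit at Δt = 0.9587 (t = 1.3957), x⁻ = (-0.3381) → reset → x⁺ = (-0.3577), jump to mode 1
Mode 1: guard c·x = 0.5558 hit at Δt = 1.2792 (t = 2.6749), x⁻ = (0.5558) → reset → x⁺ = (0.6413), jump to mode 0
Mode 0: flow for 0.9071 to horizon, guard not reached → x = (-0.2953)

1 0.4370 1->0
2 1.3957 0->1
3 2.6749 1->0
final: 0 -0.2953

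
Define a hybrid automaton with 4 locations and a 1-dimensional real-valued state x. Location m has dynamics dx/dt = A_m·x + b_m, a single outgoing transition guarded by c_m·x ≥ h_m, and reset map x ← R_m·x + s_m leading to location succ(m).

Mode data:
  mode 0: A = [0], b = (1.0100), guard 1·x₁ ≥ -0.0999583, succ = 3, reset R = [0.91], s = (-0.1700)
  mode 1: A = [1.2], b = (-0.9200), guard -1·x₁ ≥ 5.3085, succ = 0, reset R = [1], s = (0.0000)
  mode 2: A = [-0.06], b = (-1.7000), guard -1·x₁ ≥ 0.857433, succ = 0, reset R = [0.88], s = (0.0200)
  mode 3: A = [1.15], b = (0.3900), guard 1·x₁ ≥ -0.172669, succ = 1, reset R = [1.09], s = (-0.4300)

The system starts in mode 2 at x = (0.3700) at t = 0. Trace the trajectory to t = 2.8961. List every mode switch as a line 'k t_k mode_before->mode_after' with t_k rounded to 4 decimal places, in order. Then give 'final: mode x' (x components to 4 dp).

Mode 2: guard c·x = 0.8574 hit at Δt = 0.7284 (t = 0.7284), x⁻ = (-0.8574) → reset → x⁺ = (-0.7345), jump to mode 0
Mode 0: guard c·x = -0.1000 hit at Δt = 0.6283 (t = 1.3567), x⁻ = (-0.1000) → reset → x⁺ = (-0.2610), jump to mode 3
Mode 3: guard c·x = -0.1727 hit at Δt = 0.6573 (t = 2.0140), x⁻ = (-0.1727) → reset → x⁺ = (-0.6182), jump to mode 1
Mode 1: flow for 0.8821 to horizon, guard not reached → x = (-3.2247)

1 0.7284 2->0
2 1.3567 0->3
3 2.0140 3->1
final: 1 -3.2247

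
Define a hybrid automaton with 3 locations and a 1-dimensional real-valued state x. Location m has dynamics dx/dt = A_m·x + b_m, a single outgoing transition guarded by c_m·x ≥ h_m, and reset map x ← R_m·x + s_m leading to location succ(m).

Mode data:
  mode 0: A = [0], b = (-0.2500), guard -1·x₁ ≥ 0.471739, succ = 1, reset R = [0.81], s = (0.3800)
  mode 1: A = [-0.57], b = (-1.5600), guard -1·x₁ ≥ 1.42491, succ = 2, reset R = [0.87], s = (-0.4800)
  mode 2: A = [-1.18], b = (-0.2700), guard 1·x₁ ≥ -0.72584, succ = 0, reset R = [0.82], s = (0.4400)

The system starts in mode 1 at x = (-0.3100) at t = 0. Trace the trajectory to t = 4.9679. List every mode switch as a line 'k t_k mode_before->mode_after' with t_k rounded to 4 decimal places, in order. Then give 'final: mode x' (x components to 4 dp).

Mode 1: guard c·x = 1.4249 hit at Δt = 1.0791 (t = 1.0791), x⁻ = (-1.4249) → reset → x⁺ = (-1.7197), jump to mode 2
Mode 2: guard c·x = -0.7258 hit at Δt = 0.9309 (t = 2.0100), x⁻ = (-0.7258) → reset → x⁺ = (-0.1552), jump to mode 0
Mode 0: guard c·x = 0.4717 hit at Δt = 1.2662 (t = 3.2762), x⁻ = (-0.4717) → reset → x⁺ = (-0.0021), jump to mode 1
Mode 1: guard c·x = 1.4249 hit at Δt = 1.2887 (t = 4.5649), x⁻ = (-1.4249) → reset → x⁺ = (-1.7197), jump to mode 2
Mode 2: flow for 0.4030 to horizon, guard not reached → x = (-1.1554)

1 1.0791 1->2
2 2.0100 2->0
3 3.2762 0->1
4 4.5649 1->2
final: 2 -1.1554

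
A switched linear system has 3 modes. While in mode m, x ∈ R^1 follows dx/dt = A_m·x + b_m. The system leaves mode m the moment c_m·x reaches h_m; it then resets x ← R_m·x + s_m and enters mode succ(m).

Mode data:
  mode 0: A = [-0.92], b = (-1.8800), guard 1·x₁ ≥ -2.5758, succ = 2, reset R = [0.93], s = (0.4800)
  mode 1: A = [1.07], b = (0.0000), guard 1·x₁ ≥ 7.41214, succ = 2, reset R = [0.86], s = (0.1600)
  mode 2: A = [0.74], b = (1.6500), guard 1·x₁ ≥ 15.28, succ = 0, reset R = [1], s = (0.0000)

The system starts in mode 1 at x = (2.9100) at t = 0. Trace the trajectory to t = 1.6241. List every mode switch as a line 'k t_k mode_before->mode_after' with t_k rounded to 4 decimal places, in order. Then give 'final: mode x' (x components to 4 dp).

Mode 1: guard c·x = 7.4121 hit at Δt = 0.8738 (t = 0.8738), x⁻ = (7.4121) → reset → x⁺ = (6.5344), jump to mode 2
Mode 2: flow for 0.7503 to horizon, guard not reached → x = (13.0403)

1 0.8738 1->2
final: 2 13.0403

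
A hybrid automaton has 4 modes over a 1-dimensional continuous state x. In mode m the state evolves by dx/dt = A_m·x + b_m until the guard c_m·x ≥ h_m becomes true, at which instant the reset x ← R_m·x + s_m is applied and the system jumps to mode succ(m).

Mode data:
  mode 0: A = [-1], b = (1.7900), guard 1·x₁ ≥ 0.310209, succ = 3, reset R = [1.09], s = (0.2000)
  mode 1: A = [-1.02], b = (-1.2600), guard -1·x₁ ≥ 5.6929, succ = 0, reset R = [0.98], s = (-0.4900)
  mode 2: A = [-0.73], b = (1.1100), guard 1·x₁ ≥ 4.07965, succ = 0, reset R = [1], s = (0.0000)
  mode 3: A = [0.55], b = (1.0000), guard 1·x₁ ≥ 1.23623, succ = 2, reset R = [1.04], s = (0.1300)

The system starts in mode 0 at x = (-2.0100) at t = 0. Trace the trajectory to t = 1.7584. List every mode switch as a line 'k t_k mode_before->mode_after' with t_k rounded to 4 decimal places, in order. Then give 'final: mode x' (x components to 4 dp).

Mode 0: guard c·x = 0.3102 hit at Δt = 0.9431 (t = 0.9431), x⁻ = (0.3102) → reset → x⁺ = (0.5381), jump to mode 3
Mode 3: guard c·x = 1.2362 hit at Δt = 0.4718 (t = 1.4149), x⁻ = (1.2362) → reset → x⁺ = (1.4157), jump to mode 2
Mode 2: flow for 0.3435 to horizon, guard not reached → x = (1.4389)

1 0.9431 0->3
2 1.4149 3->2
final: 2 1.4389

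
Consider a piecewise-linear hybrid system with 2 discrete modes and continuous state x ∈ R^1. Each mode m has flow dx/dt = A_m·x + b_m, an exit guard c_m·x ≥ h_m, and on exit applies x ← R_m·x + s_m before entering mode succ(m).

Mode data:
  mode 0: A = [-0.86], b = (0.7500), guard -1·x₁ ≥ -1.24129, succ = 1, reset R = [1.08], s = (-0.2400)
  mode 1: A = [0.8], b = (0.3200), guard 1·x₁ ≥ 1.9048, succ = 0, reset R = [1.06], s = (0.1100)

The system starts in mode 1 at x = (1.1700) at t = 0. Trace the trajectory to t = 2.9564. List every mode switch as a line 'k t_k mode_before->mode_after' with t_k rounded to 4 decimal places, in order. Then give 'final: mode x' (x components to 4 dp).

1 0.4799 1->0
2 1.9045 0->1
3 2.4409 1->0
final: 0 1.6790

Mode 1: guard c·x = 1.9048 hit at Δt = 0.4799 (t = 0.4799), x⁻ = (1.9048) → reset → x⁺ = (2.1291), jump to mode 0
Mode 0: guard c·x = -1.2413 hit at Δt = 1.4246 (t = 1.9045), x⁻ = (1.2413) → reset → x⁺ = (1.1006), jump to mode 1
Mode 1: guard c·x = 1.9048 hit at Δt = 0.5364 (t = 2.4409), x⁻ = (1.9048) → reset → x⁺ = (2.1291), jump to mode 0
Mode 0: flow for 0.5155 to horizon, guard not reached → x = (1.6790)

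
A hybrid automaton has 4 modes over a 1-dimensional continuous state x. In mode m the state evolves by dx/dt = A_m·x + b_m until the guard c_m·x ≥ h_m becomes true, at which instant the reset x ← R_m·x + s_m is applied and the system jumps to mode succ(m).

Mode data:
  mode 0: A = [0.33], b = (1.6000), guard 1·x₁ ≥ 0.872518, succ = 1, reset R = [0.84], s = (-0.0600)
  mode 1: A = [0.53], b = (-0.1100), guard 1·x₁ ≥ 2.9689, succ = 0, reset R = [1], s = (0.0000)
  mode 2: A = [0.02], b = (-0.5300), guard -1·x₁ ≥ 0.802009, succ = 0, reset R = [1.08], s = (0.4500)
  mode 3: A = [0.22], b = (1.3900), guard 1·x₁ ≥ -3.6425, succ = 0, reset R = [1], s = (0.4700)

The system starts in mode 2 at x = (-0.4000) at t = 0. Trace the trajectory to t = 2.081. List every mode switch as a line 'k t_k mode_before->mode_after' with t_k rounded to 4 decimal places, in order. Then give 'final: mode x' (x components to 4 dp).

1 0.7417 2->0
2 1.5151 0->1
final: 1 0.8357

Mode 2: guard c·x = 0.8020 hit at Δt = 0.7417 (t = 0.7417), x⁻ = (-0.8020) → reset → x⁺ = (-0.4162), jump to mode 0
Mode 0: guard c·x = 0.8725 hit at Δt = 0.7734 (t = 1.5151), x⁻ = (0.8725) → reset → x⁺ = (0.6729), jump to mode 1
Mode 1: flow for 0.5659 to horizon, guard not reached → x = (0.8357)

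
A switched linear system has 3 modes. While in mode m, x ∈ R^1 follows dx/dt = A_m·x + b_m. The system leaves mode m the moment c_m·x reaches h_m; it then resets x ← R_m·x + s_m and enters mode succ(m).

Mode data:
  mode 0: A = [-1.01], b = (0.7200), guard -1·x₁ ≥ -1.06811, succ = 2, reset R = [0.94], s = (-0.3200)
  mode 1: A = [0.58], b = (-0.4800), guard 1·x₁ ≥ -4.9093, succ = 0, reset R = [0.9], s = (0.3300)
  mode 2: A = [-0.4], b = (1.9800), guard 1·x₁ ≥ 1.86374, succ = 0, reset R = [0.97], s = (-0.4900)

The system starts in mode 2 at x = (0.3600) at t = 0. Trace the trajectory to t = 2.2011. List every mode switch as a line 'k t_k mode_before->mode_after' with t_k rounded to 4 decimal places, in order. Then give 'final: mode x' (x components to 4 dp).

Mode 2: guard c·x = 1.8637 hit at Δt = 0.9923 (t = 0.9923), x⁻ = (1.8637) → reset → x⁺ = (1.3178), jump to mode 0
Mode 0: guard c·x = -1.0681 hit at Δt = 0.5271 (t = 1.5194), x⁻ = (1.0681) → reset → x⁺ = (0.6840), jump to mode 2
Mode 2: flow for 0.6817 to horizon, guard not reached → x = (1.7022)

1 0.9923 2->0
2 1.5194 0->2
final: 2 1.7022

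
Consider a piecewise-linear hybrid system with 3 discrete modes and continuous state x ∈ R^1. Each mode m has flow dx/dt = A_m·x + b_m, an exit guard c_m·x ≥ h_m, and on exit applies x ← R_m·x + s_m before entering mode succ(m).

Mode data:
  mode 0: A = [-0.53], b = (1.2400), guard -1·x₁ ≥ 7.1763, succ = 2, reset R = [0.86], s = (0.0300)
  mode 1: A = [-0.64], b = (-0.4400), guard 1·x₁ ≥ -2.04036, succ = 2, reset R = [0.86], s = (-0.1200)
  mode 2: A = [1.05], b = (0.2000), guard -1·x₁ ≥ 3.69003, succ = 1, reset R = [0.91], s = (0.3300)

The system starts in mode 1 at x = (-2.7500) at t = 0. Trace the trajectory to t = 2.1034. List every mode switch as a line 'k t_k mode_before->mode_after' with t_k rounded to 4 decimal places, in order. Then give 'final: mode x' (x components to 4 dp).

Mode 1: guard c·x = -2.0404 hit at Δt = 0.6589 (t = 0.6589), x⁻ = (-2.0404) → reset → x⁺ = (-1.8747), jump to mode 2
Mode 2: guard c·x = 3.6900 hit at Δt = 0.6965 (t = 1.3554), x⁻ = (-3.6900) → reset → x⁺ = (-3.0279), jump to mode 1
Mode 1: flow for 0.7480 to horizon, guard not reached → x = (-2.1376)

1 0.6589 1->2
2 1.3554 2->1
final: 1 -2.1376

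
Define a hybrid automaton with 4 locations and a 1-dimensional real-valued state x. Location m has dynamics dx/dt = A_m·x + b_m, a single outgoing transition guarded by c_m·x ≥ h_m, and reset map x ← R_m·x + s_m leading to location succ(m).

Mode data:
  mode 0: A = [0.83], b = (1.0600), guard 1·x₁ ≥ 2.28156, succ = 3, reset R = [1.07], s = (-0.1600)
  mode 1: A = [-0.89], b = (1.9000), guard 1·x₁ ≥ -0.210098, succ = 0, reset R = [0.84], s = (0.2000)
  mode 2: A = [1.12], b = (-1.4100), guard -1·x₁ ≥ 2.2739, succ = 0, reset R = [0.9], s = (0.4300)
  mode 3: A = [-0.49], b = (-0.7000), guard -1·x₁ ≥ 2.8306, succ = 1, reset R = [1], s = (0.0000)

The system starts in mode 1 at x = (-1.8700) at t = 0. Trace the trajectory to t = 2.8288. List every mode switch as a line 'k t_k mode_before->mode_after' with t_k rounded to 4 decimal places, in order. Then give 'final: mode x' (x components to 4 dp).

1 0.6014 1->0
2 1.8141 0->3
final: 3 0.8279

Mode 1: guard c·x = -0.2101 hit at Δt = 0.6014 (t = 0.6014), x⁻ = (-0.2101) → reset → x⁺ = (0.0235), jump to mode 0
Mode 0: guard c·x = 2.2816 hit at Δt = 1.2127 (t = 1.8141), x⁻ = (2.2816) → reset → x⁺ = (2.2813), jump to mode 3
Mode 3: flow for 1.0147 to horizon, guard not reached → x = (0.8279)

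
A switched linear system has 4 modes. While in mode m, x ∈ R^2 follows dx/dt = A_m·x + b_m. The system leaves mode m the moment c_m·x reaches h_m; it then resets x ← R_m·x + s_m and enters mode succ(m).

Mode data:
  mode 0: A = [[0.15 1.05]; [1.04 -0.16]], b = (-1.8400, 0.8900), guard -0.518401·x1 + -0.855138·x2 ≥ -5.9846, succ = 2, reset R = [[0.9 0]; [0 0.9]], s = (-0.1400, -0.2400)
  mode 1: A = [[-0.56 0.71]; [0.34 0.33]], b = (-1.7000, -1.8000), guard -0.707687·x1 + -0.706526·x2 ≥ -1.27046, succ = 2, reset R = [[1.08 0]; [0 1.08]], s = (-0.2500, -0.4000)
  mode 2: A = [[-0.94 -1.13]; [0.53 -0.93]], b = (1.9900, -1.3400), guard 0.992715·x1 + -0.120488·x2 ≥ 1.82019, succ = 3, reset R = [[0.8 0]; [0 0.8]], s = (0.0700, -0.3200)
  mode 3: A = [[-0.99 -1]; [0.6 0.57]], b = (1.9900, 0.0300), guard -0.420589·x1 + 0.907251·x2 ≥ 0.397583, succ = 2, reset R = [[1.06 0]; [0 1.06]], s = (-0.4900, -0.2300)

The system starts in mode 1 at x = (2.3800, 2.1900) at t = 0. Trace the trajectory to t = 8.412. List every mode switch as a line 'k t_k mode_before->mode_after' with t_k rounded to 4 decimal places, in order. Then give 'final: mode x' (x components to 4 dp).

1 1.4186 1->2
2 2.9554 2->3
3 4.4340 3->2
4 5.9567 2->3
5 7.3193 3->2
final: 2 1.5705 -0.0689

Mode 1: guard c·x = -1.2705 hit at Δt = 1.4186 (t = 1.4186), x⁻ = (0.6132, 1.1840) → reset → x⁺ = (0.4123, 0.8787), jump to mode 2
Mode 2: guard c·x = 1.8202 hit at Δt = 1.5368 (t = 2.9554), x⁻ = (1.7934, -0.3304) → reset → x⁺ = (1.5048, -0.5843), jump to mode 3
Mode 3: guard c·x = 0.3976 hit at Δt = 1.4786 (t = 4.4340), x⁻ = (1.5969, 1.1785) → reset → x⁺ = (1.2028, 1.0193), jump to mode 2
Mode 2: guard c·x = 1.8202 hit at Δt = 1.5227 (t = 5.9567), x⁻ = (1.8098, -0.1955) → reset → x⁺ = (1.5179, -0.4764), jump to mode 3
Mode 3: guard c·x = 0.3976 hit at Δt = 1.3627 (t = 7.3193), x⁻ = (1.5688, 1.1655) → reset → x⁺ = (1.1729, 1.0054), jump to mode 2
Mode 2: flow for 1.0927 to horizon, guard not reached → x = (1.5705, -0.0689)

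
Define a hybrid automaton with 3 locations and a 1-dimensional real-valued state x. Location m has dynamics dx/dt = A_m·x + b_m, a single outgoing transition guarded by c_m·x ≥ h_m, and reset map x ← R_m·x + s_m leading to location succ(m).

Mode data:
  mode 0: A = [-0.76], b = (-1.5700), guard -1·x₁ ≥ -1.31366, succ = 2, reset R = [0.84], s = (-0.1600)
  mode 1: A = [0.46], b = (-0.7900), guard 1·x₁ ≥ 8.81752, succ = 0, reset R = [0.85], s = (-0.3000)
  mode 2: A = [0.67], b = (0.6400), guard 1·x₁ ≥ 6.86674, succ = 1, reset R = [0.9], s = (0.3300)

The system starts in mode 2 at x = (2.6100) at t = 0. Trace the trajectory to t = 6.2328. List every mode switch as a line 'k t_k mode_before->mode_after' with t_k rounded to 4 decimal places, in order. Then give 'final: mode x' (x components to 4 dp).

Mode 2: guard c·x = 6.8667 hit at Δt = 1.1727 (t = 1.1727), x⁻ = (6.8667) → reset → x⁺ = (6.5101), jump to mode 1
Mode 1: guard c·x = 8.8175 hit at Δt = 0.8544 (t = 2.0271), x⁻ = (8.8175) → reset → x⁺ = (7.1949), jump to mode 0
Mode 0: guard c·x = -1.3137 hit at Δt = 1.3264 (t = 3.3535), x⁻ = (1.3137) → reset → x⁺ = (0.9435), jump to mode 2
Mode 2: guard c·x = 6.8667 hit at Δt = 2.1131 (t = 5.4666), x⁻ = (6.8667) → reset → x⁺ = (6.5101), jump to mode 1
Mode 1: flow for 0.7662 to horizon, guard not reached → x = (8.5353)

1 1.1727 2->1
2 2.0271 1->0
3 3.3535 0->2
4 5.4666 2->1
final: 1 8.5353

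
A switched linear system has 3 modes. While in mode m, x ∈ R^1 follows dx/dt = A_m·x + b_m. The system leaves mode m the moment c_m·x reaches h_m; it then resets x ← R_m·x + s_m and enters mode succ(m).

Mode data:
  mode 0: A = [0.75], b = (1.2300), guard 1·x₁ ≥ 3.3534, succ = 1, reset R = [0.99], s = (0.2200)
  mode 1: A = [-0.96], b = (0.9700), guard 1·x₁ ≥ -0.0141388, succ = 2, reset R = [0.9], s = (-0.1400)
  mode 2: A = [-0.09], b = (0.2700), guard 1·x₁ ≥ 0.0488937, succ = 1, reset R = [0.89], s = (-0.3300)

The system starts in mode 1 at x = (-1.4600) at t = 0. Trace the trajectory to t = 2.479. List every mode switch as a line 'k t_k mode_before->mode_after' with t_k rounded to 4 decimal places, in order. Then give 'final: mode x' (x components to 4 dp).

1 0.9168 1->2
2 1.6511 2->1
3 1.8966 1->2
final: 2 0.0083

Mode 1: guard c·x = -0.0141 hit at Δt = 0.9168 (t = 0.9168), x⁻ = (-0.0141) → reset → x⁺ = (-0.1527), jump to mode 2
Mode 2: guard c·x = 0.0489 hit at Δt = 0.7343 (t = 1.6511), x⁻ = (0.0489) → reset → x⁺ = (-0.2865), jump to mode 1
Mode 1: guard c·x = -0.0141 hit at Δt = 0.2455 (t = 1.8966), x⁻ = (-0.0141) → reset → x⁺ = (-0.1527), jump to mode 2
Mode 2: flow for 0.5824 to horizon, guard not reached → x = (0.0083)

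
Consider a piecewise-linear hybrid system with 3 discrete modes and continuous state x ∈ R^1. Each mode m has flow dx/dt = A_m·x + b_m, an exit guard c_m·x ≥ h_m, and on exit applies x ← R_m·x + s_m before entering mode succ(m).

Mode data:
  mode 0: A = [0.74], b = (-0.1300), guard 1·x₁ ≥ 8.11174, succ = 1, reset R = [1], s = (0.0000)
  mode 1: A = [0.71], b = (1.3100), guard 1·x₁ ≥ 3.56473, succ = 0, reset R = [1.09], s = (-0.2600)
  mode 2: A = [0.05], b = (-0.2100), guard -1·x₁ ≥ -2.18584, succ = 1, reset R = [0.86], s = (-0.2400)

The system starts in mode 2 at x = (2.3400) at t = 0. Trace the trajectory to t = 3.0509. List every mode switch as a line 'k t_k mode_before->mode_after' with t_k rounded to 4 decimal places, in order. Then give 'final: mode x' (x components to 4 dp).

Mode 2: guard c·x = -2.1858 hit at Δt = 1.5925 (t = 1.5925), x⁻ = (2.1858) → reset → x⁺ = (1.6398), jump to mode 1
Mode 1: guard c·x = 3.5647 hit at Δt = 0.6194 (t = 2.2119), x⁻ = (3.5647) → reset → x⁺ = (3.6256), jump to mode 0
Mode 0: flow for 0.8390 to horizon, guard not reached → x = (6.5942)

1 1.5925 2->1
2 2.2119 1->0
final: 0 6.5942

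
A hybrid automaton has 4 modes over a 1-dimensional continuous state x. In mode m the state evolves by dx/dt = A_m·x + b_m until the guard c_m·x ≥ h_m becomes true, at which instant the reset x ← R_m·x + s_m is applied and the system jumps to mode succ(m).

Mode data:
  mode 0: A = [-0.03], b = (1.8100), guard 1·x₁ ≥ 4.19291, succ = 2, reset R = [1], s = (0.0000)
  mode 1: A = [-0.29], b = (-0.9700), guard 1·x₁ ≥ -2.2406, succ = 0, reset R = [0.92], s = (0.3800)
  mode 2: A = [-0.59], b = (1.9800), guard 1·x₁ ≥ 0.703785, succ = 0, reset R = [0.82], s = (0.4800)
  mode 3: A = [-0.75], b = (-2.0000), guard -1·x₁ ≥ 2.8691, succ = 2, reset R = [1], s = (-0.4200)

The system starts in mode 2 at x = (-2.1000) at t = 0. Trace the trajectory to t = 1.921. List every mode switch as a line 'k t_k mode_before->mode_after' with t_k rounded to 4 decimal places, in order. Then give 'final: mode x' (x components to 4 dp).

Mode 2: guard c·x = 0.7038 hit at Δt = 1.2226 (t = 1.2226), x⁻ = (0.7038) → reset → x⁺ = (1.0571), jump to mode 0
Mode 0: flow for 0.6984 to horizon, guard not reached → x = (2.2861)

1 1.2226 2->0
final: 0 2.2861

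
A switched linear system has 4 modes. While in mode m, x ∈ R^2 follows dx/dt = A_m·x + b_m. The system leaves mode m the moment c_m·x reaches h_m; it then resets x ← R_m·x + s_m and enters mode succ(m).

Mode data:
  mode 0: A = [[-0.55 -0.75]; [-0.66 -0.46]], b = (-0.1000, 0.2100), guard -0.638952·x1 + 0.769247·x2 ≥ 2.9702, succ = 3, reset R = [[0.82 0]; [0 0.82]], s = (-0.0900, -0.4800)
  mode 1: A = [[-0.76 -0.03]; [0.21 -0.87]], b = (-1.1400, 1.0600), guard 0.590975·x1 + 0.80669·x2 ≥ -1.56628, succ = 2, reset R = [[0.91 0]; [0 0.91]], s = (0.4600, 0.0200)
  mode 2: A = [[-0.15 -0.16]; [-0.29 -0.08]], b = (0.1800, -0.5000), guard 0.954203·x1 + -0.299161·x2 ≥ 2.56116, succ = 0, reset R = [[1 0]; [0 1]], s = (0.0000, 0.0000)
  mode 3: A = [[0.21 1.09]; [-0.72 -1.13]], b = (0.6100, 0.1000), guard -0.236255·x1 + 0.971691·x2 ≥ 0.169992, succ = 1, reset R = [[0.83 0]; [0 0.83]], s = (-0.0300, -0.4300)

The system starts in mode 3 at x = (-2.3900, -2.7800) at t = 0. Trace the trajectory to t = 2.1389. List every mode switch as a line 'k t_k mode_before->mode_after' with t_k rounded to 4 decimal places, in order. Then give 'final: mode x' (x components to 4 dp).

1 0.5269 3->1
2 1.1829 1->2
final: 2 -1.2012 -0.2976

Mode 3: guard c·x = 0.1700 hit at Δt = 0.5269 (t = 0.5269), x⁻ = (-3.3322, -0.6352) → reset → x⁺ = (-2.7957, -0.9573), jump to mode 1
Mode 1: guard c·x = -1.5663 hit at Δt = 0.6560 (t = 1.1829), x⁻ = (-2.2784, -0.2725) → reset → x⁺ = (-1.6133, -0.2280), jump to mode 2
Mode 2: flow for 0.9560 to horizon, guard not reached → x = (-1.2012, -0.2976)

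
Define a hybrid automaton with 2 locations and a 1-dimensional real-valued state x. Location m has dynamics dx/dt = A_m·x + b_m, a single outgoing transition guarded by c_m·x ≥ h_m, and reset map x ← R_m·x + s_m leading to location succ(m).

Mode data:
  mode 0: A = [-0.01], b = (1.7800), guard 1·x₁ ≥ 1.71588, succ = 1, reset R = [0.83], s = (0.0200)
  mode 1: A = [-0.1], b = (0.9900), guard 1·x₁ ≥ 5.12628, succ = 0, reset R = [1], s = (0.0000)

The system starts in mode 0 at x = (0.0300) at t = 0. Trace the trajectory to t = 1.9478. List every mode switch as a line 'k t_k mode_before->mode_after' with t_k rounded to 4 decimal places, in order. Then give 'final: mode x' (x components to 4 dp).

1 0.9518 0->1
final: 1 2.2458

Mode 0: guard c·x = 1.7159 hit at Δt = 0.9518 (t = 0.9518), x⁻ = (1.7159) → reset → x⁺ = (1.4442), jump to mode 1
Mode 1: flow for 0.9960 to horizon, guard not reached → x = (2.2458)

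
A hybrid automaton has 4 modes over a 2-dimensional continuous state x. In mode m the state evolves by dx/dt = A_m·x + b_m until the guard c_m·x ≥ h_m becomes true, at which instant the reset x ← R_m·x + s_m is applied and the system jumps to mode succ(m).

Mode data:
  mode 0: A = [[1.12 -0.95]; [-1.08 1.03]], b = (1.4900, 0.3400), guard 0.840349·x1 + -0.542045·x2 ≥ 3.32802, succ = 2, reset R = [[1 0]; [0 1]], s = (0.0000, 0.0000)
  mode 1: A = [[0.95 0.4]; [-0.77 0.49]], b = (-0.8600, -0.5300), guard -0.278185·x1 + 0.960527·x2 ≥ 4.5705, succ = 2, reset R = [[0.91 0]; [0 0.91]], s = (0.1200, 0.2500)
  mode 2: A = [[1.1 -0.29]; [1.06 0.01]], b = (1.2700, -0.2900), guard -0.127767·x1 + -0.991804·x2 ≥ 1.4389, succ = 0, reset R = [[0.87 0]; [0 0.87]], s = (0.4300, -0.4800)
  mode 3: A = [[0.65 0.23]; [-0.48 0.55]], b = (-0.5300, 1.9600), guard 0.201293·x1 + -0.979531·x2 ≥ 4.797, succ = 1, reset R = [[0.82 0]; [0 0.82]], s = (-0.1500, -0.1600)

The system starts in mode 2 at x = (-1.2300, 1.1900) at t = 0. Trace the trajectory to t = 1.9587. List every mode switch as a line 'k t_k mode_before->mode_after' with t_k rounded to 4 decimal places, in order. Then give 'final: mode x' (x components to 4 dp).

Mode 2: guard c·x = 1.4389 hit at Δt = 1.2904 (t = 1.2904), x⁻ = (-1.7283, -1.2281) → reset → x⁺ = (-1.0736, -1.5485), jump to mode 0
Mode 0: flow for 0.6683 to horizon, guard not reached → x = (0.8702, -2.3726)

1 1.2904 2->0
final: 0 0.8702 -2.3726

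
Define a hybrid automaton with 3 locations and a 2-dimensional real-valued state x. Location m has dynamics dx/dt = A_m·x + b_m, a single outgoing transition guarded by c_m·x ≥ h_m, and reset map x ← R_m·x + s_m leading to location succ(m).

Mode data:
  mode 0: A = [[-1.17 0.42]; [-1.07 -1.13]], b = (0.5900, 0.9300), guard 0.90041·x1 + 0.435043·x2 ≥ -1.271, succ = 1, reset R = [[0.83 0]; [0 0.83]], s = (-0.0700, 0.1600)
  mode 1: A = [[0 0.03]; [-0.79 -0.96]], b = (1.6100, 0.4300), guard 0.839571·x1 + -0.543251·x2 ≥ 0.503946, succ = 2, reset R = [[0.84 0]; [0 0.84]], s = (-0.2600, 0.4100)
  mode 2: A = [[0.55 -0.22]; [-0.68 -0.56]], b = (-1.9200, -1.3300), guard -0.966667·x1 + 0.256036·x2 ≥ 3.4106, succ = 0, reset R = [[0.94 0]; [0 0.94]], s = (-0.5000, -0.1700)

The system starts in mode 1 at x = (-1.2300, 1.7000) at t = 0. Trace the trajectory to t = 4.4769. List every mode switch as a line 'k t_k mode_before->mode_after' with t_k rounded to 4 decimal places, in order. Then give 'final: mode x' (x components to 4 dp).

Mode 1: guard c·x = 0.5039 hit at Δt = 1.3799 (t = 1.3799), x⁻ = (1.0449, 0.6871) → reset → x⁺ = (0.6177, 0.9872), jump to mode 2
Mode 2: guard c·x = 3.4106 hit at Δt = 1.5961 (t = 2.9760), x⁻ = (-3.5119, 0.0614) → reset → x⁺ = (-3.8012, -0.1123), jump to mode 0
Mode 0: guard c·x = -1.2710 hit at Δt = 0.4238 (t = 3.3998), x⁻ = (-2.0138, 1.2463) → reset → x⁺ = (-1.7414, 1.1945), jump to mode 1
Mode 1: flow for 1.0771 to horizon, guard not reached → x = (0.0333, 1.0864)

1 1.3799 1->2
2 2.9760 2->0
3 3.3998 0->1
final: 1 0.0333 1.0864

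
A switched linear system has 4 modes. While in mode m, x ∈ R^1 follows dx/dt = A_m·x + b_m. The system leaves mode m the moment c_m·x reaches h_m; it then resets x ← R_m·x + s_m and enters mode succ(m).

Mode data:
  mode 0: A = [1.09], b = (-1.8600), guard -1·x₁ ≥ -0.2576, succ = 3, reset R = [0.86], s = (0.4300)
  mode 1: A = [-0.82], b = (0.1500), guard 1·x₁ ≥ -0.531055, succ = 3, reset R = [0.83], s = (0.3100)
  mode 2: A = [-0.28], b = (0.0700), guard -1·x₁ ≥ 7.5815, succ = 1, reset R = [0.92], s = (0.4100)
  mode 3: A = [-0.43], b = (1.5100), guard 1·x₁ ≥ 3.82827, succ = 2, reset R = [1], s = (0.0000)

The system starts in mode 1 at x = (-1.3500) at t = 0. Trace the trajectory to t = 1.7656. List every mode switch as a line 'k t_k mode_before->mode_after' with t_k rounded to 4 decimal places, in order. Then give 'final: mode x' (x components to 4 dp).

1 0.9318 1->3
final: 3 0.9667

Mode 1: guard c·x = -0.5311 hit at Δt = 0.9318 (t = 0.9318), x⁻ = (-0.5311) → reset → x⁺ = (-0.1308), jump to mode 3
Mode 3: flow for 0.8338 to horizon, guard not reached → x = (0.9667)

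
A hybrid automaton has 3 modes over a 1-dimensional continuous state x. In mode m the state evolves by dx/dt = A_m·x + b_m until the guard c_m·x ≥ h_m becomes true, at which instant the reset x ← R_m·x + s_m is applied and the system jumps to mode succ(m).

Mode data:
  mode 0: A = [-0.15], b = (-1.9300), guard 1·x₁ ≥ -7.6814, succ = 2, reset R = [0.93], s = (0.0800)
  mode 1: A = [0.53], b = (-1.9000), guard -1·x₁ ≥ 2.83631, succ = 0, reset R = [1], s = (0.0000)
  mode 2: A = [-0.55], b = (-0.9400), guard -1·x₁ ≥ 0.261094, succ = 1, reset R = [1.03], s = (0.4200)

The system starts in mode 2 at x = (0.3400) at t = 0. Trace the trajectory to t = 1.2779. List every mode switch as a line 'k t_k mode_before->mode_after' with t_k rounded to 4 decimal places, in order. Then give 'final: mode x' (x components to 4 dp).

Mode 2: guard c·x = 0.2611 hit at Δt = 0.6313 (t = 0.6313), x⁻ = (-0.2611) → reset → x⁺ = (0.1511), jump to mode 1
Mode 1: flow for 0.6466 to horizon, guard not reached → x = (-1.2525)

1 0.6313 2->1
final: 1 -1.2525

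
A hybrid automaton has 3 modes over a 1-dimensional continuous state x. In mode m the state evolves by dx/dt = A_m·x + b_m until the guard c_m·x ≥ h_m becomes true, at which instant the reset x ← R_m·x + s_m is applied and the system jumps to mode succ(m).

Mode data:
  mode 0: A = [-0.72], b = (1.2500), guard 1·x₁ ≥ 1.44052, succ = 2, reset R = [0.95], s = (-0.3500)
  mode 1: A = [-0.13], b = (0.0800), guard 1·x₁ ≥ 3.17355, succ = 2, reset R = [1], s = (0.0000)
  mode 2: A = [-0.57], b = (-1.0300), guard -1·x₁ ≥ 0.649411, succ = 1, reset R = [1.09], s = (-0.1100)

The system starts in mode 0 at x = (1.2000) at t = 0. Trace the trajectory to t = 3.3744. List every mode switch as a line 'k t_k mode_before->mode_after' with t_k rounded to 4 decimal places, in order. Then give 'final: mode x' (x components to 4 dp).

Mode 0: guard c·x = 1.4405 hit at Δt = 0.8269 (t = 0.8269), x⁻ = (1.4405) → reset → x⁺ = (1.0185), jump to mode 2
Mode 2: guard c·x = 0.6494 hit at Δt = 1.5655 (t = 2.3924), x⁻ = (-0.6494) → reset → x⁺ = (-0.8179), jump to mode 1
Mode 1: flow for 0.9820 to horizon, guard not reached → x = (-0.6461)

1 0.8269 0->2
2 2.3924 2->1
final: 1 -0.6461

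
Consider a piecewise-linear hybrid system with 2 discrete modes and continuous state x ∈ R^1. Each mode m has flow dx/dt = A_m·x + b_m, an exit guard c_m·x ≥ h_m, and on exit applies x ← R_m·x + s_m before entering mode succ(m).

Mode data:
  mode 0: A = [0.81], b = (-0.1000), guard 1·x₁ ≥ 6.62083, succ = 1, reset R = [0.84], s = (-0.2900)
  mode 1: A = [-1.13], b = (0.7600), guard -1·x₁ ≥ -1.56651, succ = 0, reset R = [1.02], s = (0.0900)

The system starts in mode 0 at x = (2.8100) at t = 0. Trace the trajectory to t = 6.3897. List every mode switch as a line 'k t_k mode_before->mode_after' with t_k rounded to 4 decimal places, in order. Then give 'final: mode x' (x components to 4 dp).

1 1.0903 0->1
2 2.5398 1->0
3 4.2977 0->1
4 5.7472 1->0
final: 0 2.7559

Mode 0: guard c·x = 6.6208 hit at Δt = 1.0903 (t = 1.0903), x⁻ = (6.6208) → reset → x⁺ = (5.2715), jump to mode 1
Mode 1: guard c·x = -1.5665 hit at Δt = 1.4495 (t = 2.5398), x⁻ = (1.5665) → reset → x⁺ = (1.6878), jump to mode 0
Mode 0: guard c·x = 6.6208 hit at Δt = 1.7579 (t = 4.2977), x⁻ = (6.6208) → reset → x⁺ = (5.2715), jump to mode 1
Mode 1: guard c·x = -1.5665 hit at Δt = 1.4495 (t = 5.7472), x⁻ = (1.5665) → reset → x⁺ = (1.6878), jump to mode 0
Mode 0: flow for 0.6425 to horizon, guard not reached → x = (2.7559)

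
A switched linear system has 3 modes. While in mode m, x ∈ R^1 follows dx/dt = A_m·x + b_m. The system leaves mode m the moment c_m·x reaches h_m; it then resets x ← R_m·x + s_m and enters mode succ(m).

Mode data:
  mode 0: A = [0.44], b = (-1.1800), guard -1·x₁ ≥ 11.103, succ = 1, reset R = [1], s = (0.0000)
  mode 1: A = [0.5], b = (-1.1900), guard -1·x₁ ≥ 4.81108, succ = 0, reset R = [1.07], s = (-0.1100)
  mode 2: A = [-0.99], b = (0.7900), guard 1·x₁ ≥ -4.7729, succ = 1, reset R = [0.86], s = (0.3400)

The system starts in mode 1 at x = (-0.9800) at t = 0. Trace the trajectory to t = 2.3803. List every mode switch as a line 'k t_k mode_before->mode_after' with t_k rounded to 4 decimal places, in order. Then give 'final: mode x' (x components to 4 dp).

Mode 1: guard c·x = 4.8111 hit at Δt = 1.5218 (t = 1.5218), x⁻ = (-4.8111) → reset → x⁺ = (-5.2579), jump to mode 0
Mode 0: flow for 0.8585 to horizon, guard not reached → x = (-8.9020)

1 1.5218 1->0
final: 0 -8.9020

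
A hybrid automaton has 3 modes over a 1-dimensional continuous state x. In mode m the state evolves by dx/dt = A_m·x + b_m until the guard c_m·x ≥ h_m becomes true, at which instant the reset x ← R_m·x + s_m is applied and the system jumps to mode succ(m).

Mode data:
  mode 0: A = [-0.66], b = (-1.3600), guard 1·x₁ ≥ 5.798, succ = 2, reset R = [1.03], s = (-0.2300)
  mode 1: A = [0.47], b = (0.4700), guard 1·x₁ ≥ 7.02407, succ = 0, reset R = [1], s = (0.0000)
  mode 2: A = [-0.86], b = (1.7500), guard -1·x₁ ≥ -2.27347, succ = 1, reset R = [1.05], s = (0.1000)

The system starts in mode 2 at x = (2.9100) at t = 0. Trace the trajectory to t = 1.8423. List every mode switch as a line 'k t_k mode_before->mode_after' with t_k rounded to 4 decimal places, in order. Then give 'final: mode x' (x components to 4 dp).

Mode 2: guard c·x = -2.2735 hit at Δt = 1.5112 (t = 1.5112), x⁻ = (2.2735) → reset → x⁺ = (2.4871), jump to mode 1
Mode 1: flow for 0.3311 to horizon, guard not reached → x = (3.0743)

1 1.5112 2->1
final: 1 3.0743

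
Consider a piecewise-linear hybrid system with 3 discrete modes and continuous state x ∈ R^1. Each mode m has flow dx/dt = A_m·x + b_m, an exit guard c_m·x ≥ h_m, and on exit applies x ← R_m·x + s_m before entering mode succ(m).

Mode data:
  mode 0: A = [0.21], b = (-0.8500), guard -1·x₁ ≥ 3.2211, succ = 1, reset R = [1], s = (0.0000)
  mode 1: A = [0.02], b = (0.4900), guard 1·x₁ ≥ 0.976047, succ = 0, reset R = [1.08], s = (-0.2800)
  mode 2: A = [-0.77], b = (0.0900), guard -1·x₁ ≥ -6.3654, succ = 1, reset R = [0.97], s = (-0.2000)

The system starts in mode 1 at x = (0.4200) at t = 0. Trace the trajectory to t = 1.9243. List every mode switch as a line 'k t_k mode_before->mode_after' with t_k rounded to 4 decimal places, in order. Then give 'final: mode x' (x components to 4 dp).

Mode 1: guard c·x = 0.9760 hit at Δt = 1.1034 (t = 1.1034), x⁻ = (0.9760) → reset → x⁺ = (0.7741), jump to mode 0
Mode 0: flow for 0.8209 to horizon, guard not reached → x = (0.1583)

1 1.1034 1->0
final: 0 0.1583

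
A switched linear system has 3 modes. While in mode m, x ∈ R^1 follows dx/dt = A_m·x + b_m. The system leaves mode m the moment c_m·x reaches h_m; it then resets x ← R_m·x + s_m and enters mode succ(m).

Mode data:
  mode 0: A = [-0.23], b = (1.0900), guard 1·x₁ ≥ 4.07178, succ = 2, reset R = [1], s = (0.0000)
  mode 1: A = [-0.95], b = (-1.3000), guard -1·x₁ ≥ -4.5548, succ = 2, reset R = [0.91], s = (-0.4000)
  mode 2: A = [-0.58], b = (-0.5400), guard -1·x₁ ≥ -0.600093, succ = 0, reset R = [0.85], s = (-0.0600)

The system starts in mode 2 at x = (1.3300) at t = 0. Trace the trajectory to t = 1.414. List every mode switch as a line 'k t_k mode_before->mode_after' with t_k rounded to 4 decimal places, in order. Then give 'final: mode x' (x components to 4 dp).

1 0.6721 2->0
final: 0 1.1229

Mode 2: guard c·x = -0.6001 hit at Δt = 0.6721 (t = 0.6721), x⁻ = (0.6001) → reset → x⁺ = (0.4501), jump to mode 0
Mode 0: flow for 0.7419 to horizon, guard not reached → x = (1.1229)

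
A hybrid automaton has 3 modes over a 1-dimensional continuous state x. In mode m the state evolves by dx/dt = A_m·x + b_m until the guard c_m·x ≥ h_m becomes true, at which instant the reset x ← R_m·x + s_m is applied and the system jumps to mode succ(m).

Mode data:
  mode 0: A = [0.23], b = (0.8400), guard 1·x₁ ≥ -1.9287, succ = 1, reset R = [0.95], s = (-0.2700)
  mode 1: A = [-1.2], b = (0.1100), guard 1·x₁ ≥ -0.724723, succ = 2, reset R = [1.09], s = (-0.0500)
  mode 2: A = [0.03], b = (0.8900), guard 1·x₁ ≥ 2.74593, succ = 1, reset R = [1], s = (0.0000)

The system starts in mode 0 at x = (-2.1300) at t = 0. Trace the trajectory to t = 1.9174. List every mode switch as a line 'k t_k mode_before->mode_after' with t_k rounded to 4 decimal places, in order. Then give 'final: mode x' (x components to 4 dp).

1 0.5400 0->1
2 1.3638 1->2
final: 2 -0.3572

Mode 0: guard c·x = -1.9287 hit at Δt = 0.5400 (t = 0.5400), x⁻ = (-1.9287) → reset → x⁺ = (-2.1023), jump to mode 1
Mode 1: guard c·x = -0.7247 hit at Δt = 0.8238 (t = 1.3638), x⁻ = (-0.7247) → reset → x⁺ = (-0.8399), jump to mode 2
Mode 2: flow for 0.5536 to horizon, guard not reached → x = (-0.3572)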